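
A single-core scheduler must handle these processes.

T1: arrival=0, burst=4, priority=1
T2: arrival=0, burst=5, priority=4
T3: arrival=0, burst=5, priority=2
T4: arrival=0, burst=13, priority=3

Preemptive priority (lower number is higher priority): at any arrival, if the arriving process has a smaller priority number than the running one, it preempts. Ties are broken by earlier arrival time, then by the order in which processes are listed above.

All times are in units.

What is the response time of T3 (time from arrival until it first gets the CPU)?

4

Gantt: | T1 0-4 | T3 4-9 | T4 9-22 | T2 22-27 |
Completion: T1=4  T2=27  T3=9  T4=22
Turnaround (C−A): T1=4  T2=27  T3=9  T4=22
Response(T3) = first start − arrival = 4 − 0 = 4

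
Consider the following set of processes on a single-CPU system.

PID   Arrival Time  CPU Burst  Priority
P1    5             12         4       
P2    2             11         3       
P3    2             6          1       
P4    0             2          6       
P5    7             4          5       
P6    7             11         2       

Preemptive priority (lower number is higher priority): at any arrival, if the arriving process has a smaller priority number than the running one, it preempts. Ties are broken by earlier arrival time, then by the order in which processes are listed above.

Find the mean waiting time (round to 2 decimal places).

13.00

Gantt: | P4 0-2 | P3 2-8 | P6 8-19 | P2 19-30 | P1 30-42 | P5 42-46 |
Completion: P1=42  P2=30  P3=8  P4=2  P5=46  P6=19
Waiting times: P1=25, P2=17, P3=0, P4=0, P5=35, P6=1
Average waiting = (25+17+0+0+35+1) / 6 = 78/6 = 13.00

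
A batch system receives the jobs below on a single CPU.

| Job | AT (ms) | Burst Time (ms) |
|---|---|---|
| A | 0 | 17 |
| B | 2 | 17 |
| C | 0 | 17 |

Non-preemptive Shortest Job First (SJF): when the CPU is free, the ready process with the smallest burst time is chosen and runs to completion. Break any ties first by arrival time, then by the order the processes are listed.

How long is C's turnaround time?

34

Gantt: | A 0-17 | C 17-34 | B 34-51 |
Completion: A=17  B=51  C=34
Turnaround (C−A): A=17  B=49  C=34
Turnaround(C) = completion − arrival = 34 − 0 = 34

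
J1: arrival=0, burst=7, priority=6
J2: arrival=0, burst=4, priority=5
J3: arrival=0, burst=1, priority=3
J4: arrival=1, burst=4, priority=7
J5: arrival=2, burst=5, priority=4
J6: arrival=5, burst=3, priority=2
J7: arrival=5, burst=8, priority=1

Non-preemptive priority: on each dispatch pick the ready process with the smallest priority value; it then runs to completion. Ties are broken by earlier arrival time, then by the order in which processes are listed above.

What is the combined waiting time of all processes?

Schedule: | J3 0-1 | J2 1-5 | J7 5-13 | J6 13-16 | J5 16-21 | J1 21-28 | J4 28-32 |
Completion: J1=28  J2=5  J3=1  J4=32  J5=21  J6=16  J7=13
Turnaround (C−A): J1=28  J2=5  J3=1  J4=31  J5=19  J6=11  J7=8
Waiting = turnaround − burst: J1=21, J2=1, J3=0, J4=27, J5=14, J6=8, J7=0
Total waiting = 21 + 1 + 0 + 27 + 14 + 8 + 0 = 71

71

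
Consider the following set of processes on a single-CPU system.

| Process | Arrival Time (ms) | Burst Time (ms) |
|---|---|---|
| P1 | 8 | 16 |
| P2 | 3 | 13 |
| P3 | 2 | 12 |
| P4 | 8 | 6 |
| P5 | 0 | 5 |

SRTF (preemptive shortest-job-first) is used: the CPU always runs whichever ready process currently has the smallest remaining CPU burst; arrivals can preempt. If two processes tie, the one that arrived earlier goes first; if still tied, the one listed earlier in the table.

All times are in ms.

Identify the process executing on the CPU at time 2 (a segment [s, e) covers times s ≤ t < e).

Timeline: | P5 0-5 | P3 5-8 | P4 8-14 | P3 14-23 | P2 23-36 | P1 36-52 |
Completion: P1=52  P2=36  P3=23  P4=14  P5=5

P5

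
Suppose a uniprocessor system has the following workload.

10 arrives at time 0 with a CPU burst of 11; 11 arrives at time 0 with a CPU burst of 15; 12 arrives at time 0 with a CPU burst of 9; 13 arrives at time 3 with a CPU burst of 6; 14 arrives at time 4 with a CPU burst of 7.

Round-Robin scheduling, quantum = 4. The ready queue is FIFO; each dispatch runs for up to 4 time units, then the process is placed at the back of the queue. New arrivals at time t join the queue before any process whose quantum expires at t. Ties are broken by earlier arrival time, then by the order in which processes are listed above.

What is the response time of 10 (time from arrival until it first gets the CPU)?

0

Schedule: | 10 0-4 | 11 4-8 | 12 8-12 | 13 12-16 | 14 16-20 | 10 20-24 | 11 24-28 | 12 28-32 | 13 32-34 | 14 34-37 | 10 37-40 | 11 40-44 | 12 44-45 | 11 45-48 |
Completion: 10=40  11=48  12=45  13=34  14=37
Response(10) = first start − arrival = 0 − 0 = 0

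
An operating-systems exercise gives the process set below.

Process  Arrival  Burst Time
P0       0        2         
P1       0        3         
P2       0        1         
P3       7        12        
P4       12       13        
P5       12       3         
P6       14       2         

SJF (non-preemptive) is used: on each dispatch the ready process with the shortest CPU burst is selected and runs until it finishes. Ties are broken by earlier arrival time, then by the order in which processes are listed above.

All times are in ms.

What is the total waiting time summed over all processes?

30

Timeline: | P2 0-1 | P0 1-3 | P1 3-6 | idle 6-7 | P3 7-19 | P6 19-21 | P5 21-24 | P4 24-37 |
Completion: P0=3  P1=6  P2=1  P3=19  P4=37  P5=24  P6=21
Turnaround (C−A): P0=3  P1=6  P2=1  P3=12  P4=25  P5=12  P6=7
Waiting = turnaround − burst: P0=1, P1=3, P2=0, P3=0, P4=12, P5=9, P6=5
Total waiting = 1 + 3 + 0 + 0 + 12 + 9 + 5 = 30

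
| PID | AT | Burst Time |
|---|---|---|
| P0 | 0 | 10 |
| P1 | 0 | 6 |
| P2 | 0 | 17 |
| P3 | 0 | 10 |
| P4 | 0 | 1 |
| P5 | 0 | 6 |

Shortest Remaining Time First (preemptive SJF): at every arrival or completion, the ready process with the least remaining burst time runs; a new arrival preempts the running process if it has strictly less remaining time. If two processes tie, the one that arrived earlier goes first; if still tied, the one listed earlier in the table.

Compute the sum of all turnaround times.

Gantt: | P4 0-1 | P1 1-7 | P5 7-13 | P0 13-23 | P3 23-33 | P2 33-50 |
Completion: P0=23  P1=7  P2=50  P3=33  P4=1  P5=13
Turnaround (C−A): P0=23  P1=7  P2=50  P3=33  P4=1  P5=13
Turnaround = completion − arrival: P0=23, P1=7, P2=50, P3=33, P4=1, P5=13
Total turnaround = 23 + 7 + 50 + 33 + 1 + 13 = 127

127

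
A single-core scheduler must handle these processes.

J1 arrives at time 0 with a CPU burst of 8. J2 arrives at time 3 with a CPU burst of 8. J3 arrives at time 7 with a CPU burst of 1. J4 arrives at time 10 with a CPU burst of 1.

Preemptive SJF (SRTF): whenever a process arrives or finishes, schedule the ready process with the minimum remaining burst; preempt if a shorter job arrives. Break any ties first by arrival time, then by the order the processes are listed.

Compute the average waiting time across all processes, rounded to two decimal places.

Schedule: | J1 0-8 | J3 8-9 | J2 9-10 | J4 10-11 | J2 11-18 |
Completion: J1=8  J2=18  J3=9  J4=11
Turnaround (C−A): J1=8  J2=15  J3=2  J4=1
Waiting times: J1=0, J2=7, J3=1, J4=0
Average waiting = (0+7+1+0) / 4 = 8/4 = 2.00

2.00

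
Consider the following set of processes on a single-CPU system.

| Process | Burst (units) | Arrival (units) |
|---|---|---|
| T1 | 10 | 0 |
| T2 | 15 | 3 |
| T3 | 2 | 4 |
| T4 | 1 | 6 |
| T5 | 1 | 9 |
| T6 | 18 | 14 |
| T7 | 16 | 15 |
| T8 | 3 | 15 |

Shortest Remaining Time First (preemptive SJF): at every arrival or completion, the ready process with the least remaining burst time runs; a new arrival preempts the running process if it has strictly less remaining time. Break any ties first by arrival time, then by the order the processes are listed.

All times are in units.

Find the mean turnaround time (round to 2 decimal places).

16.88

Schedule: | T1 0-4 | T3 4-6 | T4 6-7 | T1 7-9 | T5 9-10 | T1 10-14 | T2 14-15 | T8 15-18 | T2 18-32 | T7 32-48 | T6 48-66 |
Completion: T1=14  T2=32  T3=6  T4=7  T5=10  T6=66  T7=48  T8=18
Turnaround (C−A): T1=14  T2=29  T3=2  T4=1  T5=1  T6=52  T7=33  T8=3
Turnaround times: T1=14, T2=29, T3=2, T4=1, T5=1, T6=52, T7=33, T8=3
Average turnaround = (14+29+2+1+1+52+33+3) / 8 = 135/8 = 16.88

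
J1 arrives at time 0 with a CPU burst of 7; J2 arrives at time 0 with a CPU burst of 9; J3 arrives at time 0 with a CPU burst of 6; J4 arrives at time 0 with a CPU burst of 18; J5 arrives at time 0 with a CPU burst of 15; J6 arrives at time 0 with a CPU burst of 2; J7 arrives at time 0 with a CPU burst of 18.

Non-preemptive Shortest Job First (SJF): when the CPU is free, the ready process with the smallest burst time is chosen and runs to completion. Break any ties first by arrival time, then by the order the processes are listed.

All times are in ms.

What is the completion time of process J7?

Gantt: | J6 0-2 | J3 2-8 | J1 8-15 | J2 15-24 | J5 24-39 | J4 39-57 | J7 57-75 |
Completion: J1=15  J2=24  J3=8  J4=57  J5=39  J6=2  J7=75

75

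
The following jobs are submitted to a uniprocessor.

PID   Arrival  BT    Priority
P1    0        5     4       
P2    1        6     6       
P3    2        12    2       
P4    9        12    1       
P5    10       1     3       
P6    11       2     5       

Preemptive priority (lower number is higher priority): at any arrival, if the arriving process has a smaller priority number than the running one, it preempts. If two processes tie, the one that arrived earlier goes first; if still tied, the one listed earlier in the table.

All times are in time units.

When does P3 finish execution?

26

Schedule: | P1 0-2 | P3 2-9 | P4 9-21 | P3 21-26 | P5 26-27 | P1 27-30 | P6 30-32 | P2 32-38 |
Completion: P1=30  P2=38  P3=26  P4=21  P5=27  P6=32
Turnaround (C−A): P1=30  P2=37  P3=24  P4=12  P5=17  P6=21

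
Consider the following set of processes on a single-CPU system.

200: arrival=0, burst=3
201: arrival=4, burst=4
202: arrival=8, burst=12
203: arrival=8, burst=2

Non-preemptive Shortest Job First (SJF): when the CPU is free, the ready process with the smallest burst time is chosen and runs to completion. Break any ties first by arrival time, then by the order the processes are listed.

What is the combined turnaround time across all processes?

Gantt: | 200 0-3 | idle 3-4 | 201 4-8 | 203 8-10 | 202 10-22 |
Completion: 200=3  201=8  202=22  203=10
Turnaround = completion − arrival: 200=3, 201=4, 202=14, 203=2
Total turnaround = 3 + 4 + 14 + 2 = 23

23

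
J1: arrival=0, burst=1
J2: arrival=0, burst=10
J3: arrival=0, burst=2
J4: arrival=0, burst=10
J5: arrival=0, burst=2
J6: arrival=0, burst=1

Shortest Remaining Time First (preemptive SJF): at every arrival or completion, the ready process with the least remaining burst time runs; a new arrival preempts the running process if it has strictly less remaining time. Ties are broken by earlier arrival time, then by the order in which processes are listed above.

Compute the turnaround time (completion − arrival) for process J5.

Gantt: | J1 0-1 | J6 1-2 | J3 2-4 | J5 4-6 | J2 6-16 | J4 16-26 |
Completion: J1=1  J2=16  J3=4  J4=26  J5=6  J6=2
Turnaround (C−A): J1=1  J2=16  J3=4  J4=26  J5=6  J6=2
Turnaround(J5) = completion − arrival = 6 − 0 = 6

6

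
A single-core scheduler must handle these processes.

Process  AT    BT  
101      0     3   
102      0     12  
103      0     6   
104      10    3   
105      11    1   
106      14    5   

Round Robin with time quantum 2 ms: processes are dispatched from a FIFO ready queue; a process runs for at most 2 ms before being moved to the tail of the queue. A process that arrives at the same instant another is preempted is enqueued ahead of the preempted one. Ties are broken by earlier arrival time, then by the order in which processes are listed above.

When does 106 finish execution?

Schedule: | 101 0-2 | 102 2-4 | 103 4-6 | 101 6-7 | 102 7-9 | 103 9-11 | 102 11-13 | 104 13-15 | 105 15-16 | 103 16-18 | 102 18-20 | 106 20-22 | 104 22-23 | 102 23-25 | 106 25-27 | 102 27-29 | 106 29-30 |
Completion: 101=7  102=29  103=18  104=23  105=16  106=30
Turnaround (C−A): 101=7  102=29  103=18  104=13  105=5  106=16

30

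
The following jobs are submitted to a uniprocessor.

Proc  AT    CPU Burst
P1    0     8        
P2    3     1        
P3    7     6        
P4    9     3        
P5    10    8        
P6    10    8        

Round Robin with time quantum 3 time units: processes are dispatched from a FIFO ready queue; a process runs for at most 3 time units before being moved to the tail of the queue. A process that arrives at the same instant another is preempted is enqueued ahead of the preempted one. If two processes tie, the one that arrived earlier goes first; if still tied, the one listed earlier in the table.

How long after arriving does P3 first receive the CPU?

Schedule: | P1 0-3 | P2 3-4 | P1 4-7 | P3 7-10 | P1 10-12 | P4 12-15 | P5 15-18 | P6 18-21 | P3 21-24 | P5 24-27 | P6 27-30 | P5 30-32 | P6 32-34 |
Completion: P1=12  P2=4  P3=24  P4=15  P5=32  P6=34
Turnaround (C−A): P1=12  P2=1  P3=17  P4=6  P5=22  P6=24
Response(P3) = first start − arrival = 7 − 7 = 0

0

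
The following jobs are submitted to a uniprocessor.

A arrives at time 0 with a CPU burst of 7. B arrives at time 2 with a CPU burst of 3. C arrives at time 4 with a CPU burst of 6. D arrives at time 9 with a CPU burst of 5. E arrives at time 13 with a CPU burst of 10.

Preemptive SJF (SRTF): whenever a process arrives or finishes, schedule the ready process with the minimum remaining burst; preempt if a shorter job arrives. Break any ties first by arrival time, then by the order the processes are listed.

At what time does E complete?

Timeline: | A 0-2 | B 2-5 | A 5-10 | D 10-15 | C 15-21 | E 21-31 |
Completion: A=10  B=5  C=21  D=15  E=31
Turnaround (C−A): A=10  B=3  C=17  D=6  E=18

31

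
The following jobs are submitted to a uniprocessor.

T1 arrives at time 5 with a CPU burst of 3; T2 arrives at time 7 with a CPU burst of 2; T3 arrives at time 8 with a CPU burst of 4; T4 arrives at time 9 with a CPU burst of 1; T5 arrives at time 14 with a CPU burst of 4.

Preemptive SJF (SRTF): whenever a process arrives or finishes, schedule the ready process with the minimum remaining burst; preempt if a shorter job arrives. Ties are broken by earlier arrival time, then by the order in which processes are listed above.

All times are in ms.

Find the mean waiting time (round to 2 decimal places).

1.20

Gantt: | idle 0-5 | T1 5-8 | T2 8-10 | T4 10-11 | T3 11-15 | T5 15-19 |
Completion: T1=8  T2=10  T3=15  T4=11  T5=19
Waiting times: T1=0, T2=1, T3=3, T4=1, T5=1
Average waiting = (0+1+3+1+1) / 5 = 6/5 = 1.20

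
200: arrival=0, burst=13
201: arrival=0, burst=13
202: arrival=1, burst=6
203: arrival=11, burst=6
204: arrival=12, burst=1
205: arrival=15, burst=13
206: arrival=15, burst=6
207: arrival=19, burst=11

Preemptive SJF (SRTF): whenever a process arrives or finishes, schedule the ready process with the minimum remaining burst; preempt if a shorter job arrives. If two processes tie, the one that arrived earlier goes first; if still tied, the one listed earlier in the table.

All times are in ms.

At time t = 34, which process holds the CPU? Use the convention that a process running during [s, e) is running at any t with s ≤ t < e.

Gantt: | 200 0-1 | 202 1-7 | 200 7-11 | 203 11-12 | 204 12-13 | 203 13-18 | 206 18-24 | 200 24-32 | 207 32-43 | 201 43-56 | 205 56-69 |
Completion: 200=32  201=56  202=7  203=18  204=13  205=69  206=24  207=43

207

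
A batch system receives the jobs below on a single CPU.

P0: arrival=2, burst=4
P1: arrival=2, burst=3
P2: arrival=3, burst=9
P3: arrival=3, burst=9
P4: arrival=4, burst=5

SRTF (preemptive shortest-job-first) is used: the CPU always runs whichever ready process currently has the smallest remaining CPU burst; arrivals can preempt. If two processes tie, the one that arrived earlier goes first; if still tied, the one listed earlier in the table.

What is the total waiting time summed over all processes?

Schedule: | idle 0-2 | P1 2-5 | P0 5-9 | P4 9-14 | P2 14-23 | P3 23-32 |
Completion: P0=9  P1=5  P2=23  P3=32  P4=14
Waiting = turnaround − burst: P0=3, P1=0, P2=11, P3=20, P4=5
Total waiting = 3 + 0 + 11 + 20 + 5 = 39

39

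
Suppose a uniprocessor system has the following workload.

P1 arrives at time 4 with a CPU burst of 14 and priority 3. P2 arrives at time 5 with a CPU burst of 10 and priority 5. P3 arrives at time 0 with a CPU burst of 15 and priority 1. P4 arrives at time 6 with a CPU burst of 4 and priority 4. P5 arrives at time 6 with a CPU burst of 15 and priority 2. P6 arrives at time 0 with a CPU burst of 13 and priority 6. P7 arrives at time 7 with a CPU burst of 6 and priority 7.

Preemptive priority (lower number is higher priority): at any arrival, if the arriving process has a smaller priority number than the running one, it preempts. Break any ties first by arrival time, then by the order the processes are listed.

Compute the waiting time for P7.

Timeline: | P3 0-15 | P5 15-30 | P1 30-44 | P4 44-48 | P2 48-58 | P6 58-71 | P7 71-77 |
Completion: P1=44  P2=58  P3=15  P4=48  P5=30  P6=71  P7=77
Turnaround (C−A): P1=40  P2=53  P3=15  P4=42  P5=24  P6=71  P7=70
Waiting(P7) = turnaround − burst = 70 − 6 = 64

64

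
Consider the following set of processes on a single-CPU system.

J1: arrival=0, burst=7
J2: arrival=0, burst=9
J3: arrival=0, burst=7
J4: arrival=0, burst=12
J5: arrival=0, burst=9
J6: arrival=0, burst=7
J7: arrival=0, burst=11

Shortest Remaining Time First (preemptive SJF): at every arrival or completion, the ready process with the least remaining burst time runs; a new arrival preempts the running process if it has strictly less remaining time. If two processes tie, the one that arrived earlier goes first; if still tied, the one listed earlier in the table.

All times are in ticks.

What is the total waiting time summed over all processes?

161

Timeline: | J1 0-7 | J3 7-14 | J6 14-21 | J2 21-30 | J5 30-39 | J7 39-50 | J4 50-62 |
Completion: J1=7  J2=30  J3=14  J4=62  J5=39  J6=21  J7=50
Waiting = turnaround − burst: J1=0, J2=21, J3=7, J4=50, J5=30, J6=14, J7=39
Total waiting = 0 + 21 + 7 + 50 + 30 + 14 + 39 = 161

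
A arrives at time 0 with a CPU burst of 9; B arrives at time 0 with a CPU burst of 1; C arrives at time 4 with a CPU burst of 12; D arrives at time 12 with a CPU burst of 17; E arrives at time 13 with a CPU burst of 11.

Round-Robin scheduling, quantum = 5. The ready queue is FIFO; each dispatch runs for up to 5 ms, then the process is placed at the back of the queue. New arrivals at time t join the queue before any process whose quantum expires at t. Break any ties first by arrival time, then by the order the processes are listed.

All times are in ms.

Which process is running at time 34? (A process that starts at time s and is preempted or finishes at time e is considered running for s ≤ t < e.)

D

Schedule: | A 0-5 | B 5-6 | C 6-11 | A 11-15 | C 15-20 | D 20-25 | E 25-30 | C 30-32 | D 32-37 | E 37-42 | D 42-47 | E 47-48 | D 48-50 |
Completion: A=15  B=6  C=32  D=50  E=48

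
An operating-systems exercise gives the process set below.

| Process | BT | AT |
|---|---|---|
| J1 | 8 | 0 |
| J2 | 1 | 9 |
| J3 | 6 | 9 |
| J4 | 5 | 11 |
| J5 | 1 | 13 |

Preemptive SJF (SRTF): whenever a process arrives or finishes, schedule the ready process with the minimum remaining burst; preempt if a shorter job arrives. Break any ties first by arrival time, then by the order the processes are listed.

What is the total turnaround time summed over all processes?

29

Gantt: | J1 0-8 | idle 8-9 | J2 9-10 | J3 10-13 | J5 13-14 | J3 14-17 | J4 17-22 |
Completion: J1=8  J2=10  J3=17  J4=22  J5=14
Turnaround = completion − arrival: J1=8, J2=1, J3=8, J4=11, J5=1
Total turnaround = 8 + 1 + 8 + 11 + 1 = 29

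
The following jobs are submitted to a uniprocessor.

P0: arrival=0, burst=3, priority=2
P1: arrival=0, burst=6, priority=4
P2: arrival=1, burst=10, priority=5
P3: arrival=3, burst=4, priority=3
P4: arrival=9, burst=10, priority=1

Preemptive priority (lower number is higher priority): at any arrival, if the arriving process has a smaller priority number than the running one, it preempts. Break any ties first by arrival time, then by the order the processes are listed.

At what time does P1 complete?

23

Gantt: | P0 0-3 | P3 3-7 | P1 7-9 | P4 9-19 | P1 19-23 | P2 23-33 |
Completion: P0=3  P1=23  P2=33  P3=7  P4=19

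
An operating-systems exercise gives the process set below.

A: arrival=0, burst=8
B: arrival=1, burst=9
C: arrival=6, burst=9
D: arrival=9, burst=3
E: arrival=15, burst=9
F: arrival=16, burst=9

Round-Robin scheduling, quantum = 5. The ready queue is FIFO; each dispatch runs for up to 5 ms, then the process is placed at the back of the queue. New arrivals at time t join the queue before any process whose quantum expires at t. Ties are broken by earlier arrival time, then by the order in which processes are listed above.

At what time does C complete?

Timeline: | A 0-5 | B 5-10 | A 10-13 | C 13-18 | D 18-21 | B 21-25 | E 25-30 | F 30-35 | C 35-39 | E 39-43 | F 43-47 |
Completion: A=13  B=25  C=39  D=21  E=43  F=47
Turnaround (C−A): A=13  B=24  C=33  D=12  E=28  F=31

39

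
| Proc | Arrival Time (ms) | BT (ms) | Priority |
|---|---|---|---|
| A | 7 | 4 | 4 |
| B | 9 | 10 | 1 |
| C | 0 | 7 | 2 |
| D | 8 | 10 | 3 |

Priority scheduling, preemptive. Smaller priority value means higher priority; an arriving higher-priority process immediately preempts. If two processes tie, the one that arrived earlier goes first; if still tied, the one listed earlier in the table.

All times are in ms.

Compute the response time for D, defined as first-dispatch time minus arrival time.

Schedule: | C 0-7 | A 7-8 | D 8-9 | B 9-19 | D 19-28 | A 28-31 |
Completion: A=31  B=19  C=7  D=28
Turnaround (C−A): A=24  B=10  C=7  D=20
Response(D) = first start − arrival = 8 − 8 = 0

0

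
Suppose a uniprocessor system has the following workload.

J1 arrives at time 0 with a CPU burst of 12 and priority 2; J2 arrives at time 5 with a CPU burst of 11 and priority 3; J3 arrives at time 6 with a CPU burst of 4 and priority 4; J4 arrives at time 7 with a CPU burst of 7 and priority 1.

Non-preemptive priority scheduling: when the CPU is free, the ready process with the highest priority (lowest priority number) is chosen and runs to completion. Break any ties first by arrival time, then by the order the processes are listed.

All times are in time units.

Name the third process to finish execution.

J2

Schedule: | J1 0-12 | J4 12-19 | J2 19-30 | J3 30-34 |
Completion: J1=12  J2=30  J3=34  J4=19
Finish order: J1 → J4 → J2 → J3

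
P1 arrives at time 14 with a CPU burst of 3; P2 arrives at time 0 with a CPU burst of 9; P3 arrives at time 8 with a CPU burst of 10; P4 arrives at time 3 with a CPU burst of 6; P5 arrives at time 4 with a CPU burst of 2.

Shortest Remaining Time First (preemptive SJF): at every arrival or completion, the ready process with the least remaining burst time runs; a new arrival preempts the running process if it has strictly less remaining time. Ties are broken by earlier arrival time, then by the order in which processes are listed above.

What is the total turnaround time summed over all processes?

55

Schedule: | P2 0-4 | P5 4-6 | P2 6-11 | P4 11-17 | P1 17-20 | P3 20-30 |
Completion: P1=20  P2=11  P3=30  P4=17  P5=6
Turnaround (C−A): P1=6  P2=11  P3=22  P4=14  P5=2
Turnaround = completion − arrival: P1=6, P2=11, P3=22, P4=14, P5=2
Total turnaround = 6 + 11 + 22 + 14 + 2 = 55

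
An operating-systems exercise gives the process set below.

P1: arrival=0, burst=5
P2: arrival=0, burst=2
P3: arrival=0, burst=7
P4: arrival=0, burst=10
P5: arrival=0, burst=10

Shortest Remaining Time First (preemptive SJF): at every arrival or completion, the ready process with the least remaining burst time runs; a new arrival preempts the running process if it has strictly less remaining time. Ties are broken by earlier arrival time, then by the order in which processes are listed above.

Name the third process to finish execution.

Gantt: | P2 0-2 | P1 2-7 | P3 7-14 | P4 14-24 | P5 24-34 |
Completion: P1=7  P2=2  P3=14  P4=24  P5=34
Turnaround (C−A): P1=7  P2=2  P3=14  P4=24  P5=34
Finish order: P2 → P1 → P3 → P4 → P5

P3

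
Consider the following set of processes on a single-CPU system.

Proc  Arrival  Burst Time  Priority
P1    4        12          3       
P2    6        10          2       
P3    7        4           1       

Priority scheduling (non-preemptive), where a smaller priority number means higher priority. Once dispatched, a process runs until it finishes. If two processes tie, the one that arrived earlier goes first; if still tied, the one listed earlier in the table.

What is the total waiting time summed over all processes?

23

Gantt: | idle 0-4 | P1 4-16 | P3 16-20 | P2 20-30 |
Completion: P1=16  P2=30  P3=20
Turnaround (C−A): P1=12  P2=24  P3=13
Waiting = turnaround − burst: P1=0, P2=14, P3=9
Total waiting = 0 + 14 + 9 = 23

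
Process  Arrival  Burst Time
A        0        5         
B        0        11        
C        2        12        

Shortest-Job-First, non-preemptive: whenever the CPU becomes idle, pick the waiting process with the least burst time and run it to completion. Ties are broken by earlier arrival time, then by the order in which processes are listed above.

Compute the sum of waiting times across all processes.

19

Schedule: | A 0-5 | B 5-16 | C 16-28 |
Completion: A=5  B=16  C=28
Waiting = turnaround − burst: A=0, B=5, C=14
Total waiting = 0 + 5 + 14 = 19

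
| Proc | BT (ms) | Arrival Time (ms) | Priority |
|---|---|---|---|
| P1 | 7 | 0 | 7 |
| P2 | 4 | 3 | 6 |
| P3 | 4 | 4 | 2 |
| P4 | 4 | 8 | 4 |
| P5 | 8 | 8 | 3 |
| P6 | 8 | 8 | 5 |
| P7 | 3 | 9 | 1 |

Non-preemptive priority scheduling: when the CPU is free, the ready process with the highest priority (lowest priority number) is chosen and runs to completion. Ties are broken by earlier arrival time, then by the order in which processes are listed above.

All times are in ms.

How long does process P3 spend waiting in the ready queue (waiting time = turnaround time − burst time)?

3

Timeline: | P1 0-7 | P3 7-11 | P7 11-14 | P5 14-22 | P4 22-26 | P6 26-34 | P2 34-38 |
Completion: P1=7  P2=38  P3=11  P4=26  P5=22  P6=34  P7=14
Waiting(P3) = turnaround − burst = 7 − 4 = 3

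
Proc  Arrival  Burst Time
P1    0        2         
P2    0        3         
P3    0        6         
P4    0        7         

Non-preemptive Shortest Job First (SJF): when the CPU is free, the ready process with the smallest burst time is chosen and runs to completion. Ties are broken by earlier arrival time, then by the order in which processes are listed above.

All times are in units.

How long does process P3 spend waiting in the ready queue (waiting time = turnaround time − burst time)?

5

Timeline: | P1 0-2 | P2 2-5 | P3 5-11 | P4 11-18 |
Completion: P1=2  P2=5  P3=11  P4=18
Turnaround (C−A): P1=2  P2=5  P3=11  P4=18
Waiting(P3) = turnaround − burst = 11 − 6 = 5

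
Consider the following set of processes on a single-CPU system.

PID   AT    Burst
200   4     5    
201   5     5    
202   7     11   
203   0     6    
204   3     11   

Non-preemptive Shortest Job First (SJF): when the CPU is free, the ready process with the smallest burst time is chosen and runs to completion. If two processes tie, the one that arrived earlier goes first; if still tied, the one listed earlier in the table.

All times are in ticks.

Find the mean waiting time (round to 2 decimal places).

Schedule: | 203 0-6 | 200 6-11 | 201 11-16 | 204 16-27 | 202 27-38 |
Completion: 200=11  201=16  202=38  203=6  204=27
Waiting times: 200=2, 201=6, 202=20, 203=0, 204=13
Average waiting = (2+6+20+0+13) / 5 = 41/5 = 8.20

8.20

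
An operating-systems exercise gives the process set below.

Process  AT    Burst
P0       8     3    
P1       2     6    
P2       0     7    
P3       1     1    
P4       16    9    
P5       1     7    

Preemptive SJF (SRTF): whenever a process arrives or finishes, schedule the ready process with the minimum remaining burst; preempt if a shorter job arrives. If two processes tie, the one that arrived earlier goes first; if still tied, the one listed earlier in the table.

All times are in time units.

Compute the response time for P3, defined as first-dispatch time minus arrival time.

Schedule: | P2 0-1 | P3 1-2 | P2 2-8 | P0 8-11 | P1 11-17 | P5 17-24 | P4 24-33 |
Completion: P0=11  P1=17  P2=8  P3=2  P4=33  P5=24
Turnaround (C−A): P0=3  P1=15  P2=8  P3=1  P4=17  P5=23
Response(P3) = first start − arrival = 1 − 1 = 0

0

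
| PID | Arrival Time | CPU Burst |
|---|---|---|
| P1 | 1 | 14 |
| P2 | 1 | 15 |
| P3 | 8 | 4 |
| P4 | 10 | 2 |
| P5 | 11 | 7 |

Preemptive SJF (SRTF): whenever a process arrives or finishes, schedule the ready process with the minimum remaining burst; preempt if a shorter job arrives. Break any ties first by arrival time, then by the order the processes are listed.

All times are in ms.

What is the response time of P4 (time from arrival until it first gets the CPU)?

2

Schedule: | idle 0-1 | P1 1-8 | P3 8-12 | P4 12-14 | P1 14-21 | P5 21-28 | P2 28-43 |
Completion: P1=21  P2=43  P3=12  P4=14  P5=28
Turnaround (C−A): P1=20  P2=42  P3=4  P4=4  P5=17
Response(P4) = first start − arrival = 12 − 10 = 2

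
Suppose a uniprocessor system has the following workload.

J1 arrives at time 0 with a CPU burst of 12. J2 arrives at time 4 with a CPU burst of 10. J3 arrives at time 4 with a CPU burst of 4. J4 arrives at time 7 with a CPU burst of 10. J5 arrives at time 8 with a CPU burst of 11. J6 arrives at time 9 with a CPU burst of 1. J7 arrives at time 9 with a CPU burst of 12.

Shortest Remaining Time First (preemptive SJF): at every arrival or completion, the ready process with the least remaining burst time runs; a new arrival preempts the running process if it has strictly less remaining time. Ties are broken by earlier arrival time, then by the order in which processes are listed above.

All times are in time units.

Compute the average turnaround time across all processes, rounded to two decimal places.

Gantt: | J1 0-4 | J3 4-8 | J1 8-9 | J6 9-10 | J1 10-17 | J2 17-27 | J4 27-37 | J5 37-48 | J7 48-60 |
Completion: J1=17  J2=27  J3=8  J4=37  J5=48  J6=10  J7=60
Turnaround (C−A): J1=17  J2=23  J3=4  J4=30  J5=40  J6=1  J7=51
Turnaround times: J1=17, J2=23, J3=4, J4=30, J5=40, J6=1, J7=51
Average turnaround = (17+23+4+30+40+1+51) / 7 = 166/7 = 23.71

23.71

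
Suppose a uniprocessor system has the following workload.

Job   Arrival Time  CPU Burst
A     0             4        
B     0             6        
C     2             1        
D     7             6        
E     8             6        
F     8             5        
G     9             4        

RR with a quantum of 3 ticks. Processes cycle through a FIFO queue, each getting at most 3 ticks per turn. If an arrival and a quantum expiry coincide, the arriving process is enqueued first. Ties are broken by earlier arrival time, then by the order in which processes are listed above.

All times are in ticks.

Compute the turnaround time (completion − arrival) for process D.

19

Gantt: | A 0-3 | B 3-6 | C 6-7 | A 7-8 | B 8-11 | D 11-14 | E 14-17 | F 17-20 | G 20-23 | D 23-26 | E 26-29 | F 29-31 | G 31-32 |
Completion: A=8  B=11  C=7  D=26  E=29  F=31  G=32
Turnaround (C−A): A=8  B=11  C=5  D=19  E=21  F=23  G=23
Turnaround(D) = completion − arrival = 26 − 7 = 19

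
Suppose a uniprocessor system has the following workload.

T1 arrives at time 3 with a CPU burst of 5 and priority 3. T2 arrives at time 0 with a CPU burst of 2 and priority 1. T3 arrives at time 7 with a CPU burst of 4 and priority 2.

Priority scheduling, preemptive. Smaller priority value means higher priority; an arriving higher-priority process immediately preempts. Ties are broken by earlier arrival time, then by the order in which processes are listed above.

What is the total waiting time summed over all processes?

Gantt: | T2 0-2 | idle 2-3 | T1 3-7 | T3 7-11 | T1 11-12 |
Completion: T1=12  T2=2  T3=11
Waiting = turnaround − burst: T1=4, T2=0, T3=0
Total waiting = 4 + 0 + 0 = 4

4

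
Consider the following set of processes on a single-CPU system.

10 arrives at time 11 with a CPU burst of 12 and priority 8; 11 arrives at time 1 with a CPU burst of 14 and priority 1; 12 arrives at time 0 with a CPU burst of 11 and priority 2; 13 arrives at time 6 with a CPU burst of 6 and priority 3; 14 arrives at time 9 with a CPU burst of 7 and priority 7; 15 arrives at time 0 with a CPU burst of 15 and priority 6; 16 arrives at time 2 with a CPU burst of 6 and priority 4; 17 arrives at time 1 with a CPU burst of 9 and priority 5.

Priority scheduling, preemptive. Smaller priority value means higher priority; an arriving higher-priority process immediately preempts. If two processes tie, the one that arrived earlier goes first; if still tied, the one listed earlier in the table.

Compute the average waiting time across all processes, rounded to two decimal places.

Timeline: | 12 0-1 | 11 1-15 | 12 15-25 | 13 25-31 | 16 31-37 | 17 37-46 | 15 46-61 | 14 61-68 | 10 68-80 |
Completion: 10=80  11=15  12=25  13=31  14=68  15=61  16=37  17=46
Turnaround (C−A): 10=69  11=14  12=25  13=25  14=59  15=61  16=35  17=45
Waiting times: 10=57, 11=0, 12=14, 13=19, 14=52, 15=46, 16=29, 17=36
Average waiting = (57+0+14+19+52+46+29+36) / 8 = 253/8 = 31.63

31.63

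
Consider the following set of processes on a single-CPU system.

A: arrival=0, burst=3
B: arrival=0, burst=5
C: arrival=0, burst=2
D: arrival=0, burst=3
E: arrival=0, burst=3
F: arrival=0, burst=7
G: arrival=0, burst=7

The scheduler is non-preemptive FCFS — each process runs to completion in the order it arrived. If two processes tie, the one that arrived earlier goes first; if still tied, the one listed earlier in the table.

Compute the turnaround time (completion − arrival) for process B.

8

Schedule: | A 0-3 | B 3-8 | C 8-10 | D 10-13 | E 13-16 | F 16-23 | G 23-30 |
Completion: A=3  B=8  C=10  D=13  E=16  F=23  G=30
Turnaround(B) = completion − arrival = 8 − 0 = 8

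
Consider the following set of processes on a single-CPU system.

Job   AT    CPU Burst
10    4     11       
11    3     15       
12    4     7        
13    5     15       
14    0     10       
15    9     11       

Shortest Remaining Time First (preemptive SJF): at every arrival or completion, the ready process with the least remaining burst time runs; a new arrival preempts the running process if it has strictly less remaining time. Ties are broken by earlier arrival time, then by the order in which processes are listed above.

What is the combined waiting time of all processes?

Schedule: | 14 0-10 | 12 10-17 | 10 17-28 | 15 28-39 | 11 39-54 | 13 54-69 |
Completion: 10=28  11=54  12=17  13=69  14=10  15=39
Waiting = turnaround − burst: 10=13, 11=36, 12=6, 13=49, 14=0, 15=19
Total waiting = 13 + 36 + 6 + 49 + 0 + 19 = 123

123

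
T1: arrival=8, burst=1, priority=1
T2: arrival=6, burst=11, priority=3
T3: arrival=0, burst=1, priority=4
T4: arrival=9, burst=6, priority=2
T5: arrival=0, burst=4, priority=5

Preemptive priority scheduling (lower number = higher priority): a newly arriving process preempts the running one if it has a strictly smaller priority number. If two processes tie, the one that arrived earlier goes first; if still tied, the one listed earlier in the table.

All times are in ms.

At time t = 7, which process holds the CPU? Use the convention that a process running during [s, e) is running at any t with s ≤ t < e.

Schedule: | T3 0-1 | T5 1-5 | idle 5-6 | T2 6-8 | T1 8-9 | T4 9-15 | T2 15-24 |
Completion: T1=9  T2=24  T3=1  T4=15  T5=5

T2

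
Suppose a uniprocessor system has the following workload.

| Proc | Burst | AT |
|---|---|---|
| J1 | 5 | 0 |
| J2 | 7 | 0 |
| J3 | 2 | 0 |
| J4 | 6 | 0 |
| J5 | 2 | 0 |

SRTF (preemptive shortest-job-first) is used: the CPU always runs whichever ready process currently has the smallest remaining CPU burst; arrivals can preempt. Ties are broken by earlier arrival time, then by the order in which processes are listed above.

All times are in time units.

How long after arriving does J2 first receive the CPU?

Gantt: | J3 0-2 | J5 2-4 | J1 4-9 | J4 9-15 | J2 15-22 |
Completion: J1=9  J2=22  J3=2  J4=15  J5=4
Turnaround (C−A): J1=9  J2=22  J3=2  J4=15  J5=4
Response(J2) = first start − arrival = 15 − 0 = 15

15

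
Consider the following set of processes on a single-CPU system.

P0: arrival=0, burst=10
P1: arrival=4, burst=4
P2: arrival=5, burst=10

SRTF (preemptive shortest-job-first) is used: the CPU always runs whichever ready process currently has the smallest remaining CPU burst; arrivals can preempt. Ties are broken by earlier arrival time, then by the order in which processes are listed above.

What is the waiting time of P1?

0

Gantt: | P0 0-4 | P1 4-8 | P0 8-14 | P2 14-24 |
Completion: P0=14  P1=8  P2=24
Turnaround (C−A): P0=14  P1=4  P2=19
Waiting(P1) = turnaround − burst = 4 − 4 = 0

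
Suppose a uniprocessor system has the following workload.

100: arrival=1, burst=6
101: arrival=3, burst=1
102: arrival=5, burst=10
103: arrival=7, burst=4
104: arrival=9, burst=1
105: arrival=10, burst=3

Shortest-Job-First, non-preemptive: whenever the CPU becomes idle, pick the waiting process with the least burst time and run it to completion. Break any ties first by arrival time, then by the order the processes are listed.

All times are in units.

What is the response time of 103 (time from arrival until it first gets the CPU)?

Gantt: | idle 0-1 | 100 1-7 | 101 7-8 | 103 8-12 | 104 12-13 | 105 13-16 | 102 16-26 |
Completion: 100=7  101=8  102=26  103=12  104=13  105=16
Response(103) = first start − arrival = 8 − 7 = 1

1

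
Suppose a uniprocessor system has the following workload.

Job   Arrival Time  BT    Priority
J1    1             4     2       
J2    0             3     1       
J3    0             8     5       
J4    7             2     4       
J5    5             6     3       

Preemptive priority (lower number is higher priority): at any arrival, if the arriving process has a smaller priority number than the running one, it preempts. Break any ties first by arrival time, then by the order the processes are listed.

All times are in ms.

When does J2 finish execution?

Gantt: | J2 0-3 | J1 3-7 | J5 7-13 | J4 13-15 | J3 15-23 |
Completion: J1=7  J2=3  J3=23  J4=15  J5=13

3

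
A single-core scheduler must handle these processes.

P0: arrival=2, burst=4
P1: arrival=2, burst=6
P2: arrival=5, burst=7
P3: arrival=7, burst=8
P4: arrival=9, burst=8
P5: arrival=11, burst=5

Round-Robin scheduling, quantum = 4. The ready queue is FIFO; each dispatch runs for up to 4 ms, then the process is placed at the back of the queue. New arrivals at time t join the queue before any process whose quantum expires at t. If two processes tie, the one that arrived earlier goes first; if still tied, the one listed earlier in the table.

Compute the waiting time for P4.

Schedule: | idle 0-2 | P0 2-6 | P1 6-10 | P2 10-14 | P3 14-18 | P4 18-22 | P1 22-24 | P5 24-28 | P2 28-31 | P3 31-35 | P4 35-39 | P5 39-40 |
Completion: P0=6  P1=24  P2=31  P3=35  P4=39  P5=40
Waiting(P4) = turnaround − burst = 30 − 8 = 22

22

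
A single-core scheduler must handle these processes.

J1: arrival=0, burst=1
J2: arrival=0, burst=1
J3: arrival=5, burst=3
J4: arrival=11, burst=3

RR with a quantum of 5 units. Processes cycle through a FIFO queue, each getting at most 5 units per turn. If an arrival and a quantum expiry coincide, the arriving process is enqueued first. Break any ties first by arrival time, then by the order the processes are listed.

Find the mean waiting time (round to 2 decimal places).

0.25

Gantt: | J1 0-1 | J2 1-2 | idle 2-5 | J3 5-8 | idle 8-11 | J4 11-14 |
Completion: J1=1  J2=2  J3=8  J4=14
Turnaround (C−A): J1=1  J2=2  J3=3  J4=3
Waiting times: J1=0, J2=1, J3=0, J4=0
Average waiting = (0+1+0+0) / 4 = 1/4 = 0.25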